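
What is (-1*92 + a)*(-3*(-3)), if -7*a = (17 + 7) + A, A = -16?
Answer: -5868/7 ≈ -838.29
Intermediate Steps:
a = -8/7 (a = -((17 + 7) - 16)/7 = -(24 - 16)/7 = -1/7*8 = -8/7 ≈ -1.1429)
(-1*92 + a)*(-3*(-3)) = (-1*92 - 8/7)*(-3*(-3)) = (-92 - 8/7)*9 = -652/7*9 = -5868/7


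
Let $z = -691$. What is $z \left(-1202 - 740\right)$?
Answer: $1341922$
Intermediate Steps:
$z \left(-1202 - 740\right) = - 691 \left(-1202 - 740\right) = \left(-691\right) \left(-1942\right) = 1341922$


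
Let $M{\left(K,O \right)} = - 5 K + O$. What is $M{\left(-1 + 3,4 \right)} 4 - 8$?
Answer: $-32$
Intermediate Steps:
$M{\left(K,O \right)} = O - 5 K$
$M{\left(-1 + 3,4 \right)} 4 - 8 = \left(4 - 5 \left(-1 + 3\right)\right) 4 - 8 = \left(4 - 10\right) 4 - 8 = \left(-6\right) 4 - 8 = -24 - 8 = -32$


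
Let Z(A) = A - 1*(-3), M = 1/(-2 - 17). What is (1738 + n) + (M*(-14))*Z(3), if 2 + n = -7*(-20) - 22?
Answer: 35310/19 ≈ 1858.4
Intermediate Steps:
n = 116 (n = -2 + (-7*(-20) - 22) = -2 + (140 - 22) = -2 + 118 = 116)
M = -1/19 (M = 1/(-19) = -1/19 ≈ -0.052632)
Z(A) = 3 + A (Z(A) = A + 3 = 3 + A)
(1738 + n) + (M*(-14))*Z(3) = (1738 + 116) + (-1/19*(-14))*(3 + 3) = 1854 + (14/19)*6 = 1854 + 84/19 = 35310/19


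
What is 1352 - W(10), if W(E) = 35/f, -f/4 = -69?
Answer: 373117/276 ≈ 1351.9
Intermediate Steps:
f = 276 (f = -4*(-69) = 276)
W(E) = 35/276
1352 - W(10) = 1352 - 1*35/276 = 1352 - 35/276 = 373117/276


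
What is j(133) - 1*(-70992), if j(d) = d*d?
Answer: 88681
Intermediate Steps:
j(d) = d**2
j(133) - 1*(-70992) = 133**2 - 1*(-70992) = 17689 + 70992 = 88681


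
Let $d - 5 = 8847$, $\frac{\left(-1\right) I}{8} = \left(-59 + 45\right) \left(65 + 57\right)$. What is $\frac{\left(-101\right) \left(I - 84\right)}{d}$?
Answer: $- \frac{342895}{2213} \approx -154.95$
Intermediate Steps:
$I = 13664$ ($I = - 8 \left(-59 + 45\right) \left(65 + 57\right) = - 8 \left(\left(-14\right) 122\right) = \left(-8\right) \left(-1708\right) = 13664$)
$d = 8852$ ($d = 5 + 8847 = 8852$)
$\frac{\left(-101\right) \left(I - 84\right)}{d} = \frac{\left(-101\right) \left(13664 - 84\right)}{8852} = \left(-101\right) 13580 \cdot \frac{1}{8852} = \left(-1371580\right) \frac{1}{8852} = - \frac{342895}{2213}$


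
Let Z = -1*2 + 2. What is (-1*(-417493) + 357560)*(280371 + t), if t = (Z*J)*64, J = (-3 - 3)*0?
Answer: 217302384663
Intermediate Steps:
J = 0 (J = -6*0 = 0)
Z = 0 (Z = -2 + 2 = 0)
t = 0 (t = (0*0)*64 = 0*64 = 0)
(-1*(-417493) + 357560)*(280371 + t) = (-1*(-417493) + 357560)*(280371 + 0) = (417493 + 357560)*280371 = 775053*280371 = 217302384663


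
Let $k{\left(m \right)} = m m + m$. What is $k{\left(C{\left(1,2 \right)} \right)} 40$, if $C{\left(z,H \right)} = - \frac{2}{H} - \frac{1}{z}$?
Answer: $80$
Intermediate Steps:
$C{\left(z,H \right)} = - \frac{1}{z} - \frac{2}{H}$
$k{\left(m \right)} = m + m^{2}$ ($k{\left(m \right)} = m^{2} + m = m + m^{2}$)
$k{\left(C{\left(1,2 \right)} \right)} 40 = \left(- 1^{-1} - \frac{2}{2}\right) \left(1 - \left(1 + 1\right)\right) 40 = \left(\left(-1\right) 1 - 1\right) \left(1 - 2\right) 40 = \left(-1 - 1\right) \left(1 - 2\right) 40 = - 2 \left(1 - 2\right) 40 = \left(-2\right) \left(-1\right) 40 = 2 \cdot 40 = 80$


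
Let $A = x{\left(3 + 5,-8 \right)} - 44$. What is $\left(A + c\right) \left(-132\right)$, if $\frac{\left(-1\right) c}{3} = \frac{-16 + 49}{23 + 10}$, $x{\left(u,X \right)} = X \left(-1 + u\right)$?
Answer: $13596$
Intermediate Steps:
$c = -3$ ($c = - 3 \frac{-16 + 49}{23 + 10} = - 3 \cdot \frac{33}{33} = - 3 \cdot 33 \cdot \frac{1}{33} = \left(-3\right) 1 = -3$)
$A = -100$ ($A = - 8 \left(-1 + \left(3 + 5\right)\right) - 44 = - 8 \left(-1 + 8\right) - 44 = \left(-8\right) 7 - 44 = -56 - 44 = -100$)
$\left(A + c\right) \left(-132\right) = \left(-100 - 3\right) \left(-132\right) = \left(-103\right) \left(-132\right) = 13596$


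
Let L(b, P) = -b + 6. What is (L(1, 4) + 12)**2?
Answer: 289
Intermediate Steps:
L(b, P) = 6 - b
(L(1, 4) + 12)**2 = ((6 - 1*1) + 12)**2 = ((6 - 1) + 12)**2 = (5 + 12)**2 = 17**2 = 289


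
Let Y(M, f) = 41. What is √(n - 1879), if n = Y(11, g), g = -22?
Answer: I*√1838 ≈ 42.872*I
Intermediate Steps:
n = 41
√(n - 1879) = √(41 - 1879) = √(-1838) = I*√1838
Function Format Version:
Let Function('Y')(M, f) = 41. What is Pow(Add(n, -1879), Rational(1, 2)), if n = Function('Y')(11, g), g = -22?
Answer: Mul(I, Pow(1838, Rational(1, 2))) ≈ Mul(42.872, I)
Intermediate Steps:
n = 41
Pow(Add(n, -1879), Rational(1, 2)) = Pow(Add(41, -1879), Rational(1, 2)) = Pow(-1838, Rational(1, 2)) = Mul(I, Pow(1838, Rational(1, 2)))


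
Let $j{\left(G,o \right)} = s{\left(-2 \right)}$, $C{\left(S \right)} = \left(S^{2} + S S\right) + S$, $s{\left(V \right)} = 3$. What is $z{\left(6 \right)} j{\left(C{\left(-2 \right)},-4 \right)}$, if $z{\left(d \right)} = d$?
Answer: $18$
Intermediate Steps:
$C{\left(S \right)} = S + 2 S^{2}$ ($C{\left(S \right)} = \left(S^{2} + S^{2}\right) + S = 2 S^{2} + S = S + 2 S^{2}$)
$j{\left(G,o \right)} = 3$
$z{\left(6 \right)} j{\left(C{\left(-2 \right)},-4 \right)} = 6 \cdot 3 = 18$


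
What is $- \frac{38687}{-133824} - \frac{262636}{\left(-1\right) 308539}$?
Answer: $\frac{4280313487}{3753629376} \approx 1.1403$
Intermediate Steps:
$- \frac{38687}{-133824} - \frac{262636}{\left(-1\right) 308539} = \left(-38687\right) \left(- \frac{1}{133824}\right) - \frac{262636}{-308539} = \frac{38687}{133824} - - \frac{23876}{28049} = \frac{38687}{133824} + \frac{23876}{28049} = \frac{4280313487}{3753629376}$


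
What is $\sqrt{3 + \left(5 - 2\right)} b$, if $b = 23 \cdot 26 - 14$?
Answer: $584 \sqrt{6} \approx 1430.5$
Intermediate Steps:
$b = 584$ ($b = 598 - 14 = 584$)
$\sqrt{3 + \left(5 - 2\right)} b = \sqrt{3 + \left(5 - 2\right)} 584 = \sqrt{3 + 3} \cdot 584 = \sqrt{6} \cdot 584 = 584 \sqrt{6}$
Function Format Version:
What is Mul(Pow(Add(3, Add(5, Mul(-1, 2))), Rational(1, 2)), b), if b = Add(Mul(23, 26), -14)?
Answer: Mul(584, Pow(6, Rational(1, 2))) ≈ 1430.5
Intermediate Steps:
b = 584 (b = Add(598, -14) = 584)
Mul(Pow(Add(3, Add(5, Mul(-1, 2))), Rational(1, 2)), b) = Mul(Pow(Add(3, Add(5, Mul(-1, 2))), Rational(1, 2)), 584) = Mul(Pow(Add(3, Add(5, -2)), Rational(1, 2)), 584) = Mul(Pow(Add(3, 3), Rational(1, 2)), 584) = Mul(Pow(6, Rational(1, 2)), 584) = Mul(584, Pow(6, Rational(1, 2)))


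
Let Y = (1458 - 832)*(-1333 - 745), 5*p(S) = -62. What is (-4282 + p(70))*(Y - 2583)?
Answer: 27986840992/5 ≈ 5.5974e+9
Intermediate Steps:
p(S) = -62/5 (p(S) = (⅕)*(-62) = -62/5)
Y = -1300828 (Y = 626*(-2078) = -1300828)
(-4282 + p(70))*(Y - 2583) = (-4282 - 62/5)*(-1300828 - 2583) = -21472/5*(-1303411) = 27986840992/5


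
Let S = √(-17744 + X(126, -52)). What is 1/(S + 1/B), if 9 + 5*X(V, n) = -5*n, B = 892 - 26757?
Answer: -25865/11837120793506 - 133799645*I*√442345/11837120793506 ≈ -2.1851e-9 - 0.0075178*I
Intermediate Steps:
B = -25865
X(V, n) = -9/5 - n (X(V, n) = -9/5 + (-5*n)/5 = -9/5 - n)
S = I*√442345/5 (S = √(-17744 + (-9/5 - 1*(-52))) = √(-17744 + (-9/5 + 52)) = √(-17744 + 251/5) = √(-88469/5) = I*√442345/5 ≈ 133.02*I)
1/(S + 1/B) = 1/(I*√442345/5 + 1/(-25865)) = 1/(I*√442345/5 - 1/25865) = 1/(-1/25865 + I*√442345/5)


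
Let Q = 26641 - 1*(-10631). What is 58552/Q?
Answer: 7319/4659 ≈ 1.5709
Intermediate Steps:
Q = 37272 (Q = 26641 + 10631 = 37272)
58552/Q = 58552/37272 = 58552*(1/37272) = 7319/4659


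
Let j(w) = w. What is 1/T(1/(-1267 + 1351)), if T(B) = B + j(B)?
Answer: 42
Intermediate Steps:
T(B) = 2*B (T(B) = B + B = 2*B)
1/T(1/(-1267 + 1351)) = 1/(2/(-1267 + 1351)) = 1/(2/84) = 1/(2*(1/84)) = 1/(1/42) = 42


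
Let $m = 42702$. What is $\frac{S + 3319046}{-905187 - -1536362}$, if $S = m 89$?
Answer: $\frac{7119524}{631175} \approx 11.28$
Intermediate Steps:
$S = 3800478$ ($S = 42702 \cdot 89 = 3800478$)
$\frac{S + 3319046}{-905187 - -1536362} = \frac{3800478 + 3319046}{-905187 - -1536362} = \frac{7119524}{-905187 + \left(-237857 + 1774219\right)} = \frac{7119524}{-905187 + 1536362} = \frac{7119524}{631175}$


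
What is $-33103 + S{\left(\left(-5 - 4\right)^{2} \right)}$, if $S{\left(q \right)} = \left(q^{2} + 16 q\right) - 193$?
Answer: $-25439$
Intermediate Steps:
$S{\left(q \right)} = -193 + q^{2} + 16 q$
$-33103 + S{\left(\left(-5 - 4\right)^{2} \right)} = -33103 + \left(-193 + \left(\left(-5 - 4\right)^{2}\right)^{2} + 16 \left(-5 - 4\right)^{2}\right) = -33103 + \left(-193 + \left(\left(-9\right)^{2}\right)^{2} + 16 \left(-9\right)^{2}\right) = -33103 + \left(-193 + 81^{2} + 16 \cdot 81\right) = -33103 + \left(-193 + 6561 + 1296\right) = -33103 + 7664 = -25439$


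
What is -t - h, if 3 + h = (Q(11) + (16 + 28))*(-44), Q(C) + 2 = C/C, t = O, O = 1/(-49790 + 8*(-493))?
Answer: 101825931/53734 ≈ 1895.0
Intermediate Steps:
O = -1/53734 (O = 1/(-49790 - 3944) = 1/(-53734) = -1/53734 ≈ -1.8610e-5)
t = -1/53734 ≈ -1.8610e-5
Q(C) = -1 (Q(C) = -2 + C/C = -2 + 1 = -1)
h = -1895 (h = -3 + (-1 + (16 + 28))*(-44) = -3 + (-1 + 44)*(-44) = -3 + 43*(-44) = -3 - 1892 = -1895)
-t - h = -1*(-1/53734) - 1*(-1895) = 1/53734 + 1895 = 101825931/53734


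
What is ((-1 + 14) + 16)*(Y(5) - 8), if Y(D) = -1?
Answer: -261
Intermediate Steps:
((-1 + 14) + 16)*(Y(5) - 8) = ((-1 + 14) + 16)*(-1 - 8) = (13 + 16)*(-9) = 29*(-9) = -261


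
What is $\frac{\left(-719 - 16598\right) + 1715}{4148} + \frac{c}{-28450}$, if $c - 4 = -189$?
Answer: $- \frac{11077738}{2950265} \approx -3.7548$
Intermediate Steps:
$c = -185$ ($c = 4 - 189 = -185$)
$\frac{\left(-719 - 16598\right) + 1715}{4148} + \frac{c}{-28450} = \frac{\left(-719 - 16598\right) + 1715}{4148} - \frac{185}{-28450} = \left(-17317 + 1715\right) \frac{1}{4148} - - \frac{37}{5690} = \left(-15602\right) \frac{1}{4148} + \frac{37}{5690} = - \frac{7801}{2074} + \frac{37}{5690} = - \frac{11077738}{2950265}$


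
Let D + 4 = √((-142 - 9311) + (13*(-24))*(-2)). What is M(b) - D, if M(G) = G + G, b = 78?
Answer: 160 - 9*I*√109 ≈ 160.0 - 93.963*I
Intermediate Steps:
M(G) = 2*G
D = -4 + 9*I*√109 (D = -4 + √((-142 - 9311) + (13*(-24))*(-2)) = -4 + √(-9453 - 312*(-2)) = -4 + √(-9453 + 624) = -4 + √(-8829) = -4 + 9*I*√109 ≈ -4.0 + 93.963*I)
M(b) - D = 2*78 - (-4 + 9*I*√109) = 156 + (4 - 9*I*√109) = 160 - 9*I*√109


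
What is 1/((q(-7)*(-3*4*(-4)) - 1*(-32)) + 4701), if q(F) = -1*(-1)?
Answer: 1/4781 ≈ 0.00020916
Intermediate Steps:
q(F) = 1
1/((q(-7)*(-3*4*(-4)) - 1*(-32)) + 4701) = 1/((1*(-3*4*(-4)) - 1*(-32)) + 4701) = 1/((1*(-12*(-4)) + 32) + 4701) = 1/((1*48 + 32) + 4701) = 1/((48 + 32) + 4701) = 1/(80 + 4701) = 1/4781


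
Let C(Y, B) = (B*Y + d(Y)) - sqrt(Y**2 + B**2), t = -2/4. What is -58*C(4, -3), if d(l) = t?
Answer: 1015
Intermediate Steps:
t = -1/2 (t = -2*1/4 = -1/2 ≈ -0.50000)
d(l) = -1/2
C(Y, B) = -1/2 - sqrt(B**2 + Y**2) + B*Y (C(Y, B) = (B*Y - 1/2) - sqrt(Y**2 + B**2) = (-1/2 + B*Y) - sqrt(B**2 + Y**2) = -1/2 - sqrt(B**2 + Y**2) + B*Y)
-58*C(4, -3) = -58*(-1/2 - sqrt((-3)**2 + 4**2) - 3*4) = -58*(-1/2 - sqrt(9 + 16) - 12) = -58*(-1/2 - sqrt(25) - 12) = -58*(-1/2 - 1*5 - 12) = -58*(-1/2 - 5 - 12) = -58*(-35/2) = 1015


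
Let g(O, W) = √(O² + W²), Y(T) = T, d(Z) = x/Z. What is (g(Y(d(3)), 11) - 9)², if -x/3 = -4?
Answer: (9 - √137)² ≈ 7.3154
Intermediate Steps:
x = 12 (x = -3*(-4) = 12)
d(Z) = 12/Z
(g(Y(d(3)), 11) - 9)² = (√((12/3)² + 11²) - 9)² = (√((12*(⅓))² + 121) - 9)² = (√(4² + 121) - 9)² = (√(16 + 121) - 9)² = (√137 - 9)² = (-9 + √137)²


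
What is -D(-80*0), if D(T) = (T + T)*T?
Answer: 0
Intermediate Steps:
D(T) = 2*T² (D(T) = (2*T)*T = 2*T²)
-D(-80*0) = -2*(-80*0)² = -2*0² = -2*0 = -1*0 = 0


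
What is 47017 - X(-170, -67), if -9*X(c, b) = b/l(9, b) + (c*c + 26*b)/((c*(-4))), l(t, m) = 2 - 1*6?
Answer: 71945647/1530 ≈ 47023.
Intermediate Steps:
l(t, m) = -4 (l(t, m) = 2 - 6 = -4)
X(c, b) = b/36 + (c² + 26*b)/(36*c) (X(c, b) = -(b/(-4) + (c*c + 26*b)/((c*(-4))))/9 = -(b*(-¼) + (c² + 26*b)/((-4*c)))/9 = -(-b/4 + (c² + 26*b)*(-1/(4*c)))/9 = -(-b/4 - (c² + 26*b)/(4*c))/9 = b/36 + (c² + 26*b)/(36*c))
47017 - X(-170, -67) = 47017 - (26*(-67) - 170*(-67 - 170))/(36*(-170)) = 47017 - (-1)*(-1742 - 170*(-237))/(36*170) = 47017 - (-1)*(-1742 + 40290)/(36*170) = 47017 - (-1)*38548/(36*170) = 47017 - 1*(-9637/1530) = 47017 + 9637/1530 = 71945647/1530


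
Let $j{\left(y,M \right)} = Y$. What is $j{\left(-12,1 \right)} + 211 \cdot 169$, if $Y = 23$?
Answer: $35682$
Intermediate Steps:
$j{\left(y,M \right)} = 23$
$j{\left(-12,1 \right)} + 211 \cdot 169 = 23 + 211 \cdot 169 = 23 + 35659 = 35682$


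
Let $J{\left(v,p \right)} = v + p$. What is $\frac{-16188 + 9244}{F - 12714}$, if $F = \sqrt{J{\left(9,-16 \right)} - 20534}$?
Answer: $\frac{4204096}{7698397} + \frac{992 i \sqrt{20541}}{23095191} \approx 0.5461 + 0.006156 i$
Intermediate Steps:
$J{\left(v,p \right)} = p + v$
$F = i \sqrt{20541}$ ($F = \sqrt{\left(-16 + 9\right) - 20534} = \sqrt{-7 - 20534} = \sqrt{-20541} = i \sqrt{20541} \approx 143.32 i$)
$\frac{-16188 + 9244}{F - 12714} = \frac{-16188 + 9244}{i \sqrt{20541} - 12714} = - \frac{6944}{-12714 + i \sqrt{20541}}$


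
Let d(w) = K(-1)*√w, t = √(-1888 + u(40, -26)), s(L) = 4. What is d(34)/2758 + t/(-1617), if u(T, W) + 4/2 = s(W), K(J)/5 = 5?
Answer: 25*√34/2758 - I*√1886/1617 ≈ 0.052855 - 0.026857*I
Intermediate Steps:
K(J) = 25 (K(J) = 5*5 = 25)
u(T, W) = 2 (u(T, W) = -2 + 4 = 2)
t = I*√1886 (t = √(-1888 + 2) = √(-1886) = I*√1886 ≈ 43.428*I)
d(w) = 25*√w
d(34)/2758 + t/(-1617) = (25*√34)/2758 + (I*√1886)/(-1617) = (25*√34)*(1/2758) + (I*√1886)*(-1/1617) = 25*√34/2758 - I*√1886/1617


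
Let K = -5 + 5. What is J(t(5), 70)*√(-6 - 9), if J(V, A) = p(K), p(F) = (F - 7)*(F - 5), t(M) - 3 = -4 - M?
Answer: 35*I*√15 ≈ 135.55*I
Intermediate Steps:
K = 0
t(M) = -1 - M (t(M) = 3 + (-4 - M) = -1 - M)
p(F) = (-7 + F)*(-5 + F)
J(V, A) = 35 (J(V, A) = 35 + 0² - 12*0 = 35 + 0 + 0 = 35)
J(t(5), 70)*√(-6 - 9) = 35*√(-6 - 9) = 35*√(-15) = 35*(I*√15) = 35*I*√15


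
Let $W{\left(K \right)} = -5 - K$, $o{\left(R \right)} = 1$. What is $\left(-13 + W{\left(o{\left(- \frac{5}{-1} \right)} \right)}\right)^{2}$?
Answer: $361$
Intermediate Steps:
$\left(-13 + W{\left(o{\left(- \frac{5}{-1} \right)} \right)}\right)^{2} = \left(-13 - 6\right)^{2} = \left(-19\right)^{2} = 361$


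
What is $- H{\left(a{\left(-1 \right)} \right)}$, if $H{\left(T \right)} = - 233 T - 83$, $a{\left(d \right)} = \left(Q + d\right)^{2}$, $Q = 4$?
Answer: $2180$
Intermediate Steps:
$a{\left(d \right)} = \left(4 + d\right)^{2}$
$H{\left(T \right)} = -83 - 233 T$
$- H{\left(a{\left(-1 \right)} \right)} = - (-83 - 233 \left(4 - 1\right)^{2}) = - (-83 - 233 \cdot 3^{2}) = - (-83 - 2097) = \left(-1\right) \left(-2180\right) = 2180$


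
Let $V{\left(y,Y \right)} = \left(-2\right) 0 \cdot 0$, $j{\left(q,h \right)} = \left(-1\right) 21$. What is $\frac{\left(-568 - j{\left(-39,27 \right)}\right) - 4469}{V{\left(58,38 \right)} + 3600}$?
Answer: $- \frac{209}{150} \approx -1.3933$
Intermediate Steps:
$j{\left(q,h \right)} = -21$
$V{\left(y,Y \right)} = 0$ ($V{\left(y,Y \right)} = 0 \cdot 0 = 0$)
$\frac{\left(-568 - j{\left(-39,27 \right)}\right) - 4469}{V{\left(58,38 \right)} + 3600} = \frac{\left(-568 - -21\right) - 4469}{0 + 3600} = \frac{\left(-568 + 21\right) - 4469}{3600} = \left(-547 - 4469\right) \frac{1}{3600} = \left(-5016\right) \frac{1}{3600} = - \frac{209}{150}$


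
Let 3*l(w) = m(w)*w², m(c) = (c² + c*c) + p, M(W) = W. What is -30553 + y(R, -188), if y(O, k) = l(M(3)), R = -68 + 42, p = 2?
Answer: -30493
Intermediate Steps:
m(c) = 2 + 2*c² (m(c) = (c² + c*c) + 2 = (c² + c²) + 2 = 2*c² + 2 = 2 + 2*c²)
R = -26
l(w) = w²*(2 + 2*w²)/3 (l(w) = ((2 + 2*w²)*w²)/3 = (w²*(2 + 2*w²))/3 = w²*(2 + 2*w²)/3)
y(O, k) = 60 (y(O, k) = (⅔)*3²*(1 + 3²) = (⅔)*9*(1 + 9) = (⅔)*9*10 = 60)
-30553 + y(R, -188) = -30553 + 60 = -30493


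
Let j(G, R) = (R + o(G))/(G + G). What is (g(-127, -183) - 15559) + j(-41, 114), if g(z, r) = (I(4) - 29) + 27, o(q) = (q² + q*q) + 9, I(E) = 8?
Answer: -31191/2 ≈ -15596.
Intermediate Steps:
o(q) = 9 + 2*q² (o(q) = (q² + q²) + 9 = 2*q² + 9 = 9 + 2*q²)
j(G, R) = (9 + R + 2*G²)/(2*G) (j(G, R) = (R + (9 + 2*G²))/(G + G) = (9 + R + 2*G²)/((2*G)) = (9 + R + 2*G²)*(1/(2*G)) = (9 + R + 2*G²)/(2*G))
g(z, r) = 6 (g(z, r) = (8 - 29) + 27 = -21 + 27 = 6)
(g(-127, -183) - 15559) + j(-41, 114) = (6 - 15559) + (½)*(9 + 114 + 2*(-41)²)/(-41) = -15553 + (½)*(-1/41)*(9 + 114 + 2*1681) = -15553 + (½)*(-1/41)*(9 + 114 + 3362) = -15553 + (½)*(-1/41)*3485 = -15553 - 85/2 = -31191/2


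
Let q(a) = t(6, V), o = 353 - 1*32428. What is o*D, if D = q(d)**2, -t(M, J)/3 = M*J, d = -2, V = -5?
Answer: -259807500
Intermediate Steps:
o = -32075 (o = 353 - 32428 = -32075)
t(M, J) = -3*J*M (t(M, J) = -3*M*J = -3*J*M)
q(a) = 90 (q(a) = -3*(-5)*6 = 90)
D = 8100 (D = 90**2 = 8100)
o*D = -32075*8100 = -259807500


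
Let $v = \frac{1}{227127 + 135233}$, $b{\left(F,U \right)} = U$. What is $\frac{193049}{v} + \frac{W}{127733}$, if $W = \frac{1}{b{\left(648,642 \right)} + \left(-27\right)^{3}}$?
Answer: $\frac{170137745114646448919}{2432164053} \approx 6.9953 \cdot 10^{10}$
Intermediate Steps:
$W = - \frac{1}{19041}$ ($W = \frac{1}{642 + \left(-27\right)^{3}} = \frac{1}{642 - 19683} = \frac{1}{-19041} = - \frac{1}{19041} \approx -5.2518 \cdot 10^{-5}$)
$v = \frac{1}{362360} \approx 2.7597 \cdot 10^{-6}$
$\frac{193049}{v} + \frac{W}{127733} = 193049 \frac{1}{\frac{1}{362360}} - \frac{1}{19041 \cdot 127733} = 193049 \cdot 362360 - \frac{1}{2432164053} = 69953235640 - \frac{1}{2432164053} = \frac{170137745114646448919}{2432164053}$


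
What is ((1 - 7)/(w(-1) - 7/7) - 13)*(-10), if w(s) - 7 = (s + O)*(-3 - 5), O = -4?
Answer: 3020/23 ≈ 131.30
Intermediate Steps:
w(s) = 39 - 8*s (w(s) = 7 + (s - 4)*(-3 - 5) = 7 + (-4 + s)*(-8) = 7 + (32 - 8*s) = 39 - 8*s)
((1 - 7)/(w(-1) - 7/7) - 13)*(-10) = ((1 - 7)/((39 - 8*(-1)) - 7/7) - 13)*(-10) = (-6/((39 + 8) - 7*⅐) - 13)*(-10) = (-6/(47 - 1) - 13)*(-10) = (-6/46 - 13)*(-10) = (-6*1/46 - 13)*(-10) = (-3/23 - 13)*(-10) = -302/23*(-10) = 3020/23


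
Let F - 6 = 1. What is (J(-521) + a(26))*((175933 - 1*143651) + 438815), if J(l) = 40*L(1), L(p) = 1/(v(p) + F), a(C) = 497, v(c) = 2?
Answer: 2126060761/9 ≈ 2.3623e+8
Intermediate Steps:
F = 7 (F = 6 + 1 = 7)
L(p) = ⅑ (L(p) = 1/(2 + 7) = 1/9 = ⅑)
J(l) = 40/9 (J(l) = 40*(⅑) = 40/9)
(J(-521) + a(26))*((175933 - 1*143651) + 438815) = (40/9 + 497)*((175933 - 1*143651) + 438815) = 4513*((175933 - 143651) + 438815)/9 = 4513*(32282 + 438815)/9 = (4513/9)*471097 = 2126060761/9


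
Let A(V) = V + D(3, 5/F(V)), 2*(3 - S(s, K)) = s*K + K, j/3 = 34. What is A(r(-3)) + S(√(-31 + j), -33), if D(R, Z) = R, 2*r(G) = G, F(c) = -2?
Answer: 21 + 33*√71/2 ≈ 160.03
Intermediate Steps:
j = 102 (j = 3*34 = 102)
r(G) = G/2
S(s, K) = 3 - K/2 - K*s/2 (S(s, K) = 3 - (s*K + K)/2 = 3 - (K*s + K)/2 = 3 - (K + K*s)/2 = 3 + (-K/2 - K*s/2) = 3 - K/2 - K*s/2)
A(V) = 3 + V (A(V) = V + 3 = 3 + V)
A(r(-3)) + S(√(-31 + j), -33) = (3 + (½)*(-3)) + (3 - ½*(-33) - ½*(-33)*√(-31 + 102)) = (3 - 3/2) + (3 + 33/2 - ½*(-33)*√71) = 3/2 + (3 + 33/2 + 33*√71/2) = 3/2 + (39/2 + 33*√71/2) = 21 + 33*√71/2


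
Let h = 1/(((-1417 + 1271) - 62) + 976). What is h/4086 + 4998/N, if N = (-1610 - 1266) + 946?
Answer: -7841980987/3028216320 ≈ -2.5896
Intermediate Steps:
N = -1930 (N = -2876 + 946 = -1930)
h = 1/768 (h = 1/((-146 - 62) + 976) = 1/(-208 + 976) = 1/768 ≈ 0.0013021)
h/4086 + 4998/N = (1/768)/4086 + 4998/(-1930) = (1/768)*(1/4086) + 4998*(-1/1930) = 1/3138048 - 2499/965 = -7841980987/3028216320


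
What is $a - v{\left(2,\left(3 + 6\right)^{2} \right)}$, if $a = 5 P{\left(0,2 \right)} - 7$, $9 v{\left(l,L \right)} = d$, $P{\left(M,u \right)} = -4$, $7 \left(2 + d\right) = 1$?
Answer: $- \frac{1688}{63} \approx -26.794$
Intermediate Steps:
$d = - \frac{13}{7}$ ($d = -2 + \frac{1}{7} \cdot 1 = -2 + \frac{1}{7} = - \frac{13}{7} \approx -1.8571$)
$v{\left(l,L \right)} = - \frac{13}{63}$ ($v{\left(l,L \right)} = \frac{1}{9} \left(- \frac{13}{7}\right) = - \frac{13}{63}$)
$a = -27$ ($a = 5 \left(-4\right) - 7 = -20 - 7 = -27$)
$a - v{\left(2,\left(3 + 6\right)^{2} \right)} = -27 - - \frac{13}{63} = -27 + \frac{13}{63} = - \frac{1688}{63}$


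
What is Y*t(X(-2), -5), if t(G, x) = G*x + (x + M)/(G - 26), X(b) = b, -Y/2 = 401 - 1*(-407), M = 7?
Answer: -112312/7 ≈ -16045.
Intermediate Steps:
Y = -1616 (Y = -2*(401 - 1*(-407)) = -2*(401 + 407) = -2*808 = -1616)
t(G, x) = G*x + (7 + x)/(-26 + G) (t(G, x) = G*x + (x + 7)/(G - 26) = G*x + (7 + x)/(-26 + G))
Y*t(X(-2), -5) = -1616*(7 - 5 - 5*(-2)² - 26*(-2)*(-5))/(-26 - 2) = -1616*(7 - 5 - 5*4 - 260)/(-28) = -(-404)*(7 - 5 - 20 - 260)/7 = -(-404)*(-278)/7 = -1616*139/14 = -112312/7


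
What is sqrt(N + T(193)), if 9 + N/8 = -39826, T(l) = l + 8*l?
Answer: I*sqrt(316943) ≈ 562.98*I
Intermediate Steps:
T(l) = 9*l
N = -318680 (N = -72 + 8*(-39826) = -72 - 318608 = -318680)
sqrt(N + T(193)) = sqrt(-318680 + 9*193) = sqrt(-318680 + 1737) = sqrt(-316943) = I*sqrt(316943)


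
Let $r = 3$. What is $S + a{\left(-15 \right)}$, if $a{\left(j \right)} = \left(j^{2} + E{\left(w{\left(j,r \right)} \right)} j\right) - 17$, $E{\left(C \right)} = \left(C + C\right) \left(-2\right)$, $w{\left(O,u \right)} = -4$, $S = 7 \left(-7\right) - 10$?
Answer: $-91$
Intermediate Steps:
$S = -59$ ($S = -49 - 10 = -59$)
$E{\left(C \right)} = - 4 C$ ($E{\left(C \right)} = 2 C \left(-2\right) = - 4 C$)
$a{\left(j \right)} = -17 + j^{2} + 16 j$ ($a{\left(j \right)} = \left(j^{2} + \left(-4\right) \left(-4\right) j\right) - 17 = \left(j^{2} + 16 j\right) - 17 = -17 + j^{2} + 16 j$)
$S + a{\left(-15 \right)} = -59 + \left(-17 + \left(-15\right)^{2} + 16 \left(-15\right)\right) = -59 - 32 = -91$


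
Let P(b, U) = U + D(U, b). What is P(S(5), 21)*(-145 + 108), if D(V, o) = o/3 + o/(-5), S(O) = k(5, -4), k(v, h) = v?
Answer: -2405/3 ≈ -801.67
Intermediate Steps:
S(O) = 5
D(V, o) = 2*o/15 (D(V, o) = o*(1/3) + o*(-1/5) = o/3 - o/5 = 2*o/15)
P(b, U) = U + 2*b/15
P(S(5), 21)*(-145 + 108) = (21 + (2/15)*5)*(-145 + 108) = (21 + 2/3)*(-37) = (65/3)*(-37) = -2405/3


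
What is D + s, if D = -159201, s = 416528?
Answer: 257327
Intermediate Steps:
D + s = -159201 + 416528 = 257327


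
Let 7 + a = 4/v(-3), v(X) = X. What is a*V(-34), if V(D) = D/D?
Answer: -25/3 ≈ -8.3333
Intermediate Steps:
V(D) = 1
a = -25/3 (a = -7 + 4/(-3) = -7 + 4*(-1/3) = -7 - 4/3 = -25/3 ≈ -8.3333)
a*V(-34) = -25/3*1 = -25/3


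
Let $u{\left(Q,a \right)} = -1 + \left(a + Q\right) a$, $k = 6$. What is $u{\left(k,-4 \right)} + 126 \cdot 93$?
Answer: $11709$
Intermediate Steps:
$u{\left(Q,a \right)} = -1 + a \left(Q + a\right)$ ($u{\left(Q,a \right)} = -1 + \left(Q + a\right) a = -1 + a \left(Q + a\right)$)
$u{\left(k,-4 \right)} + 126 \cdot 93 = \left(-1 + \left(-4\right)^{2} + 6 \left(-4\right)\right) + 126 \cdot 93 = \left(-1 + 16 - 24\right) + 11718 = -9 + 11718 = 11709$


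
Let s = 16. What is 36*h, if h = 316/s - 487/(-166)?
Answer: 67779/83 ≈ 816.61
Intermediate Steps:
h = 7531/332 (h = 316/16 - 487/(-166) = 316*(1/16) - 487*(-1/166) = 79/4 + 487/166 = 7531/332 ≈ 22.684)
36*h = 36*(7531/332) = 67779/83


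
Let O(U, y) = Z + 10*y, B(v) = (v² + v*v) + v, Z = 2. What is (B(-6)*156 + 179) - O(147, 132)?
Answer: 9153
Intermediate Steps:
B(v) = v + 2*v² (B(v) = (v² + v²) + v = 2*v² + v = v + 2*v²)
O(U, y) = 2 + 10*y
(B(-6)*156 + 179) - O(147, 132) = (-6*(1 + 2*(-6))*156 + 179) - (2 + 10*132) = (-6*(1 - 12)*156 + 179) - (2 + 1320) = (-6*(-11)*156 + 179) - 1*1322 = (66*156 + 179) - 1322 = (10296 + 179) - 1322 = 10475 - 1322 = 9153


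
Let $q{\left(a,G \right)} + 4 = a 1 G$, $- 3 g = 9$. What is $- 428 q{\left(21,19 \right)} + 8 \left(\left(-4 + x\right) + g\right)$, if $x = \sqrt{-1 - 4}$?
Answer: $-169116 + 8 i \sqrt{5} \approx -1.6912 \cdot 10^{5} + 17.889 i$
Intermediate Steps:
$g = -3$ ($g = \left(- \frac{1}{3}\right) 9 = -3$)
$q{\left(a,G \right)} = -4 + G a$ ($q{\left(a,G \right)} = -4 + a 1 G = -4 + a G = -4 + G a$)
$x = i \sqrt{5}$ ($x = \sqrt{-5} = i \sqrt{5} \approx 2.2361 i$)
$- 428 q{\left(21,19 \right)} + 8 \left(\left(-4 + x\right) + g\right) = - 428 \left(-4 + 19 \cdot 21\right) + 8 \left(\left(-4 + i \sqrt{5}\right) - 3\right) = - 428 \left(-4 + 399\right) + 8 \left(-7 + i \sqrt{5}\right) = \left(-428\right) 395 - \left(56 - 8 i \sqrt{5}\right) = -169060 - \left(56 - 8 i \sqrt{5}\right) = -169116 + 8 i \sqrt{5}$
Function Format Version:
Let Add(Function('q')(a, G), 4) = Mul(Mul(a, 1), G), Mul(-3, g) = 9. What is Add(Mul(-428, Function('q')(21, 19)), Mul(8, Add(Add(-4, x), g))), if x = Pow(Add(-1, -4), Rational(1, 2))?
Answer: Add(-169116, Mul(8, I, Pow(5, Rational(1, 2)))) ≈ Add(-1.6912e+5, Mul(17.889, I))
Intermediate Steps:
g = -3 (g = Mul(Rational(-1, 3), 9) = -3)
Function('q')(a, G) = Add(-4, Mul(G, a)) (Function('q')(a, G) = Add(-4, Mul(Mul(a, 1), G)) = Add(-4, Mul(a, G)) = Add(-4, Mul(G, a)))
x = Mul(I, Pow(5, Rational(1, 2))) (x = Pow(-5, Rational(1, 2)) = Mul(I, Pow(5, Rational(1, 2))) ≈ Mul(2.2361, I))
Add(Mul(-428, Function('q')(21, 19)), Mul(8, Add(Add(-4, x), g))) = Add(Mul(-428, Add(-4, Mul(19, 21))), Mul(8, Add(Add(-4, Mul(I, Pow(5, Rational(1, 2)))), -3))) = Add(Mul(-428, Add(-4, 399)), Mul(8, Add(-7, Mul(I, Pow(5, Rational(1, 2)))))) = Add(Mul(-428, 395), Add(-56, Mul(8, I, Pow(5, Rational(1, 2))))) = Add(-169060, Add(-56, Mul(8, I, Pow(5, Rational(1, 2))))) = Add(-169116, Mul(8, I, Pow(5, Rational(1, 2))))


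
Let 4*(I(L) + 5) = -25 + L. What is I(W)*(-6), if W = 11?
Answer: 51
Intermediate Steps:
I(L) = -45/4 + L/4 (I(L) = -5 + (-25 + L)/4 = -5 + (-25/4 + L/4) = -45/4 + L/4)
I(W)*(-6) = (-45/4 + (¼)*11)*(-6) = (-45/4 + 11/4)*(-6) = -17/2*(-6) = 51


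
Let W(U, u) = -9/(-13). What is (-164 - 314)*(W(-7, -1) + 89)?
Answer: -557348/13 ≈ -42873.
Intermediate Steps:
W(U, u) = 9/13 (W(U, u) = -9*(-1/13) = 9/13)
(-164 - 314)*(W(-7, -1) + 89) = (-164 - 314)*(9/13 + 89) = -478*1166/13 = -557348/13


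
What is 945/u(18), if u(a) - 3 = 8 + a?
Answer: 945/29 ≈ 32.586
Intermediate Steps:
u(a) = 11 + a (u(a) = 3 + (8 + a) = 11 + a)
945/u(18) = 945/(11 + 18) = 945/29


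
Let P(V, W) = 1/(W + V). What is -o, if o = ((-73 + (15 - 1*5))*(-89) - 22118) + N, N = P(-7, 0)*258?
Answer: 115835/7 ≈ 16548.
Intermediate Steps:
P(V, W) = 1/(V + W)
N = -258/7 (N = 258/(-7 + 0) = 258/(-7) = -⅐*258 = -258/7 ≈ -36.857)
o = -115835/7 (o = ((-73 + (15 - 1*5))*(-89) - 22118) - 258/7 = ((-73 + (15 - 5))*(-89) - 22118) - 258/7 = ((-73 + 10)*(-89) - 22118) - 258/7 = (-63*(-89) - 22118) - 258/7 = (5607 - 22118) - 258/7 = -16511 - 258/7 = -115835/7 ≈ -16548.)
-o = -1*(-115835/7) = 115835/7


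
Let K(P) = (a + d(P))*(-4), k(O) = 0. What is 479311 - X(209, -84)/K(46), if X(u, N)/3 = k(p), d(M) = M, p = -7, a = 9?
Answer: 479311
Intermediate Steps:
X(u, N) = 0 (X(u, N) = 3*0 = 0)
K(P) = -36 - 4*P (K(P) = (9 + P)*(-4) = -36 - 4*P)
479311 - X(209, -84)/K(46) = 479311 - 0/(-36 - 4*46) = 479311 - 0/(-36 - 184) = 479311 - 0/(-220) = 479311 - 0*(-1)/220 = 479311 - 1*0 = 479311 + 0 = 479311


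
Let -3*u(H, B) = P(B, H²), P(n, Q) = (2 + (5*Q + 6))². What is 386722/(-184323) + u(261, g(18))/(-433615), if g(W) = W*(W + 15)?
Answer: 26110058848363/292766365 ≈ 89184.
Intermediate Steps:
g(W) = W*(15 + W)
P(n, Q) = (8 + 5*Q)² (P(n, Q) = (2 + (6 + 5*Q))² = (8 + 5*Q)²)
u(H, B) = -(8 + 5*H²)²/3
386722/(-184323) + u(261, g(18))/(-433615) = 386722/(-184323) - (8 + 5*261²)²/3/(-433615) = 386722*(-1/184323) - (8 + 5*68121)²/3*(-1/433615) = -386722/184323 - (8 + 340605)²/3*(-1/433615) = -386722/184323 - ⅓*340613²*(-1/433615) = -386722/184323 - ⅓*116017215769*(-1/433615) = -386722/184323 - 116017215769/3*(-1/433615) = -386722/184323 + 1274914459/14295 = 26110058848363/292766365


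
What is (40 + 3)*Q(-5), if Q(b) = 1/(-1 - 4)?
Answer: -43/5 ≈ -8.6000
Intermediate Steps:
Q(b) = -1/5 (Q(b) = 1/(-5) = -1/5)
(40 + 3)*Q(-5) = (40 + 3)*(-1/5) = 43*(-1/5) = -43/5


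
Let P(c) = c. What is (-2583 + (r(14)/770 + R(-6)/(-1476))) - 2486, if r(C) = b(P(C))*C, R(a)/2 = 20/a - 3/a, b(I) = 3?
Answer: -1234490041/243540 ≈ -5068.9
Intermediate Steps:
R(a) = 34/a (R(a) = 2*(20/a - 3/a) = 2*(17/a) = 34/a)
r(C) = 3*C
(-2583 + (r(14)/770 + R(-6)/(-1476))) - 2486 = (-2583 + ((3*14)/770 + (34/(-6))/(-1476))) - 2486 = (-2583 + (42*(1/770) + (34*(-⅙))*(-1/1476))) - 2486 = (-2583 + (3/55 - 17/3*(-1/1476))) - 2486 = (-2583 + (3/55 + 17/4428)) - 2486 = (-2583 + 14219/243540) - 2486 = -629049601/243540 - 2486 = -1234490041/243540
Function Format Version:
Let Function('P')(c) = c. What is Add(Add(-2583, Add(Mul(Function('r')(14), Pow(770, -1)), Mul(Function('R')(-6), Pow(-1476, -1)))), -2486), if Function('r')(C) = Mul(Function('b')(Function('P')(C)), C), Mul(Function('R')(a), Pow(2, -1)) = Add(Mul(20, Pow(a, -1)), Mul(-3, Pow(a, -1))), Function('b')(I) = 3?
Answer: Rational(-1234490041, 243540) ≈ -5068.9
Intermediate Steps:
Function('R')(a) = Mul(34, Pow(a, -1)) (Function('R')(a) = Mul(2, Add(Mul(20, Pow(a, -1)), Mul(-3, Pow(a, -1)))) = Mul(2, Mul(17, Pow(a, -1))) = Mul(34, Pow(a, -1)))
Function('r')(C) = Mul(3, C)
Add(Add(-2583, Add(Mul(Function('r')(14), Pow(770, -1)), Mul(Function('R')(-6), Pow(-1476, -1)))), -2486) = Add(Add(-2583, Add(Mul(Mul(3, 14), Pow(770, -1)), Mul(Mul(34, Pow(-6, -1)), Pow(-1476, -1)))), -2486) = Add(Add(-2583, Add(Mul(42, Rational(1, 770)), Mul(Mul(34, Rational(-1, 6)), Rational(-1, 1476)))), -2486) = Add(Add(-2583, Add(Rational(3, 55), Mul(Rational(-17, 3), Rational(-1, 1476)))), -2486) = Add(Add(-2583, Add(Rational(3, 55), Rational(17, 4428))), -2486) = Add(Add(-2583, Rational(14219, 243540)), -2486) = Add(Rational(-629049601, 243540), -2486) = Rational(-1234490041, 243540)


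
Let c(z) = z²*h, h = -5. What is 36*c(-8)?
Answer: -11520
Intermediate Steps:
c(z) = -5*z² (c(z) = z²*(-5) = -5*z²)
36*c(-8) = 36*(-5*(-8)²) = 36*(-5*64) = 36*(-320) = -11520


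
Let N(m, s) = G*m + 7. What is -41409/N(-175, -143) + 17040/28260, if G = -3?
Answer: -19352551/250572 ≈ -77.234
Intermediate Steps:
N(m, s) = 7 - 3*m (N(m, s) = -3*m + 7 = 7 - 3*m)
-41409/N(-175, -143) + 17040/28260 = -41409/(7 - 3*(-175)) + 17040/28260 = -41409/(7 + 525) + 17040*(1/28260) = -41409/532 + 284/471 = -19352551/250572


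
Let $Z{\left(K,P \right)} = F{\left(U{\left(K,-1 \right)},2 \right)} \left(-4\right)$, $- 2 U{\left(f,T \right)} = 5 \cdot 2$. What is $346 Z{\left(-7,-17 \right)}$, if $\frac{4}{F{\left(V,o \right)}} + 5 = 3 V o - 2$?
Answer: $\frac{5536}{37} \approx 149.62$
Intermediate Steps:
$U{\left(f,T \right)} = -5$ ($U{\left(f,T \right)} = - \frac{5 \cdot 2}{2} = \left(- \frac{1}{2}\right) 10 = -5$)
$F{\left(V,o \right)} = \frac{4}{-7 + 3 V o}$ ($F{\left(V,o \right)} = \frac{4}{-5 + \left(3 V o - 2\right)} = \frac{4}{-5 + \left(-2 + 3 V o\right)} = \frac{4}{-7 + 3 V o}$)
$Z{\left(K,P \right)} = \frac{16}{37}$ ($Z{\left(K,P \right)} = \frac{4}{-7 + 3 \left(-5\right) 2} \left(-4\right) = \frac{4}{-7 - 30} \left(-4\right) = \frac{4}{-37} \left(-4\right) = 4 \left(- \frac{1}{37}\right) \left(-4\right) = \left(- \frac{4}{37}\right) \left(-4\right) = \frac{16}{37}$)
$346 Z{\left(-7,-17 \right)} = 346 \cdot \frac{16}{37} = \frac{5536}{37}$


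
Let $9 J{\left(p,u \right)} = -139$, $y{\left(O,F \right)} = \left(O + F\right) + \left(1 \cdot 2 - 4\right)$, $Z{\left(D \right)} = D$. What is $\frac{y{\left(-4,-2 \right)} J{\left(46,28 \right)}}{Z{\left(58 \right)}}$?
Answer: $\frac{556}{261} \approx 2.1303$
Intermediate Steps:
$y{\left(O,F \right)} = -2 + F + O$ ($y{\left(O,F \right)} = \left(F + O\right) + \left(2 - 4\right) = \left(F + O\right) - 2 = -2 + F + O$)
$J{\left(p,u \right)} = - \frac{139}{9}$ ($J{\left(p,u \right)} = \frac{1}{9} \left(-139\right) = - \frac{139}{9}$)
$\frac{y{\left(-4,-2 \right)} J{\left(46,28 \right)}}{Z{\left(58 \right)}} = \frac{\left(-2 - 2 - 4\right) \left(- \frac{139}{9}\right)}{58} = \left(-8\right) \left(- \frac{139}{9}\right) \frac{1}{58} = \frac{1112}{9} \cdot \frac{1}{58} = \frac{556}{261}$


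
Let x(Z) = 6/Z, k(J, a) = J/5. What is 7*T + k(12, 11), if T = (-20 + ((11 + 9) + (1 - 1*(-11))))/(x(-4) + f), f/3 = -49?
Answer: 908/495 ≈ 1.8343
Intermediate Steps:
k(J, a) = J/5 (k(J, a) = J*(⅕) = J/5)
f = -147 (f = 3*(-49) = -147)
T = -8/99 (T = (-20 + ((11 + 9) + (1 - 1*(-11))))/(6/(-4) - 147) = (-20 + (20 + (1 + 11)))/(6*(-¼) - 147) = (-20 + (20 + 12))/(-3/2 - 147) = (-20 + 32)/(-297/2) = 12*(-2/297) = -8/99 ≈ -0.080808)
7*T + k(12, 11) = 7*(-8/99) + (⅕)*12 = -56/99 + 12/5 = 908/495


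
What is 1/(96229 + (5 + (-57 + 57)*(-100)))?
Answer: 1/96234 ≈ 1.0391e-5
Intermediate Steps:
1/(96229 + (5 + (-57 + 57)*(-100))) = 1/(96229 + (5 + 0*(-100))) = 1/(96229 + (5 + 0)) = 1/(96229 + 5) = 1/96234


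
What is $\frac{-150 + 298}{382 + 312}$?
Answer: $\frac{74}{347} \approx 0.21326$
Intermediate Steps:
$\frac{-150 + 298}{382 + 312} = \frac{148}{694} = 148 \cdot \frac{1}{694} = \frac{74}{347}$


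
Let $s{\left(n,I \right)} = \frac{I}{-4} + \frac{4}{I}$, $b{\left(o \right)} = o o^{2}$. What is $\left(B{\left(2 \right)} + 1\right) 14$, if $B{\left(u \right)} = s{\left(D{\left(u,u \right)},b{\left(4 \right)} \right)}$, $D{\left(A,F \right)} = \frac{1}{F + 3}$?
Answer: $- \frac{1673}{8} \approx -209.13$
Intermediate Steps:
$D{\left(A,F \right)} = \frac{1}{3 + F}$
$b{\left(o \right)} = o^{3}$
$s{\left(n,I \right)} = \frac{4}{I} - \frac{I}{4}$ ($s{\left(n,I \right)} = I \left(- \frac{1}{4}\right) + \frac{4}{I} = - \frac{I}{4} + \frac{4}{I} = \frac{4}{I} - \frac{I}{4}$)
$B{\left(u \right)} = - \frac{255}{16}$ ($B{\left(u \right)} = \frac{4}{4^{3}} - \frac{4^{3}}{4} = \frac{4}{64} - 16 = 4 \cdot \frac{1}{64} - 16 = \frac{1}{16} - 16 = - \frac{255}{16}$)
$\left(B{\left(2 \right)} + 1\right) 14 = \left(- \frac{255}{16} + 1\right) 14 = \left(- \frac{239}{16}\right) 14 = - \frac{1673}{8}$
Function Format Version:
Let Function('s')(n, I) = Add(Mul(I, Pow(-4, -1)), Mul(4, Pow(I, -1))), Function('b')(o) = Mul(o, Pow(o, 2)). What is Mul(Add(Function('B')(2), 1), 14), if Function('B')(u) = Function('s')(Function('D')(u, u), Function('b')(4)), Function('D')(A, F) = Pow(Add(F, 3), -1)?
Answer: Rational(-1673, 8) ≈ -209.13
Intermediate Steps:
Function('D')(A, F) = Pow(Add(3, F), -1)
Function('b')(o) = Pow(o, 3)
Function('s')(n, I) = Add(Mul(4, Pow(I, -1)), Mul(Rational(-1, 4), I)) (Function('s')(n, I) = Add(Mul(I, Rational(-1, 4)), Mul(4, Pow(I, -1))) = Add(Mul(Rational(-1, 4), I), Mul(4, Pow(I, -1))) = Add(Mul(4, Pow(I, -1)), Mul(Rational(-1, 4), I)))
Function('B')(u) = Rational(-255, 16) (Function('B')(u) = Add(Mul(4, Pow(Pow(4, 3), -1)), Mul(Rational(-1, 4), Pow(4, 3))) = Add(Mul(4, Pow(64, -1)), Mul(Rational(-1, 4), 64)) = Add(Mul(4, Rational(1, 64)), -16) = Add(Rational(1, 16), -16) = Rational(-255, 16))
Mul(Add(Function('B')(2), 1), 14) = Mul(Add(Rational(-255, 16), 1), 14) = Mul(Rational(-239, 16), 14) = Rational(-1673, 8)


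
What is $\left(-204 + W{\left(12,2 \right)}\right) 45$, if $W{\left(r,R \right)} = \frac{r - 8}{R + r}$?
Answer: $- \frac{64170}{7} \approx -9167.1$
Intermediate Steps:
$W{\left(r,R \right)} = \frac{-8 + r}{R + r}$
$\left(-204 + W{\left(12,2 \right)}\right) 45 = \left(-204 + \frac{-8 + 12}{2 + 12}\right) 45 = \left(-204 + \frac{1}{14} \cdot 4\right) 45 = \left(-204 + \frac{2}{7}\right) 45 = \left(- \frac{1426}{7}\right) 45 = - \frac{64170}{7}$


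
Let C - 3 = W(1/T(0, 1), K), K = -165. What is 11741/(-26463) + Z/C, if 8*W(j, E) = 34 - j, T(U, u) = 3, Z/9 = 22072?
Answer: 126161697383/4578099 ≈ 27558.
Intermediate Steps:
Z = 198648 (Z = 9*22072 = 198648)
W(j, E) = 17/4 - j/8 (W(j, E) = (34 - j)/8 = 17/4 - j/8)
C = 173/24 (C = 3 + (17/4 - ⅛/3) = 3 + (17/4 - ⅛*⅓) = 3 + (17/4 - 1/24) = 3 + 101/24 = 173/24 ≈ 7.2083)
11741/(-26463) + Z/C = 11741/(-26463) + 198648/(173/24) = 11741*(-1/26463) + 198648*(24/173) = -11741/26463 + 4767552/173 = 126161697383/4578099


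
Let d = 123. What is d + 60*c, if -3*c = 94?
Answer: -1757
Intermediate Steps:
c = -94/3 (c = -⅓*94 = -94/3 ≈ -31.333)
d + 60*c = 123 + 60*(-94/3) = 123 - 1880 = -1757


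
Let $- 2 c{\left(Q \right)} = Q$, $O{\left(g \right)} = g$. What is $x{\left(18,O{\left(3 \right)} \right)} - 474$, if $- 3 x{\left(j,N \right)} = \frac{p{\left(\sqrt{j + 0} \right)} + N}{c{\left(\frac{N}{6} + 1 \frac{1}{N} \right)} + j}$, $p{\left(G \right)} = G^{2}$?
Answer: $- \frac{100098}{211} \approx -474.4$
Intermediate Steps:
$c{\left(Q \right)} = - \frac{Q}{2}$
$x{\left(j,N \right)} = - \frac{N + j}{3 \left(j - \frac{1}{2 N} - \frac{N}{12}\right)}$ ($x{\left(j,N \right)} = - \frac{\left(\left(\sqrt{j + 0}\right)^{2} + N\right) \frac{1}{- \frac{\frac{N}{6} + 1 \frac{1}{N}}{2} + j}}{3} = - \frac{\left(\left(\sqrt{j}\right)^{2} + N\right) \frac{1}{- \frac{N \frac{1}{6} + \frac{1}{N}}{2} + j}}{3} = - \frac{\left(j + N\right) \frac{1}{- \frac{\frac{N}{6} + \frac{1}{N}}{2} + j}}{3} = - \frac{\left(N + j\right) \frac{1}{- \frac{\frac{1}{N} + \frac{N}{6}}{2} + j}}{3} = - \frac{\left(N + j\right) \frac{1}{\left(- \frac{1}{2 N} - \frac{N}{12}\right) + j}}{3} = - \frac{\left(N + j\right) \frac{1}{j - \frac{1}{2 N} - \frac{N}{12}}}{3} = - \frac{\frac{1}{j - \frac{1}{2 N} - \frac{N}{12}} \left(N + j\right)}{3} = - \frac{N + j}{3 \left(j - \frac{1}{2 N} - \frac{N}{12}\right)}$)
$x{\left(18,O{\left(3 \right)} \right)} - 474 = 4 \cdot 3 \frac{1}{6 + 3^{2} - 36 \cdot 18} \left(3 + 18\right) - 474 = 4 \cdot 3 \frac{1}{6 + 9 - 648} \cdot 21 - 474 = 4 \cdot 3 \frac{1}{-633} \cdot 21 - 474 = 4 \cdot 3 \left(- \frac{1}{633}\right) 21 - 474 = - \frac{84}{211} - 474 = - \frac{100098}{211}$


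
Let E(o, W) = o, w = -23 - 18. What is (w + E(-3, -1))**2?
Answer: 1936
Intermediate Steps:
w = -41
(w + E(-3, -1))**2 = (-41 - 3)**2 = (-44)**2 = 1936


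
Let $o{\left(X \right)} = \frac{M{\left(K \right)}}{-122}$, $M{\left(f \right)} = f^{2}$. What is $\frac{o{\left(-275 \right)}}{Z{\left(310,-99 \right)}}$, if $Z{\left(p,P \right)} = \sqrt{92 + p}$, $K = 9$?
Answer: $- \frac{27 \sqrt{402}}{16348} \approx -0.033114$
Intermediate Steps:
$o{\left(X \right)} = - \frac{81}{122}$ ($o{\left(X \right)} = \frac{9^{2}}{-122} = 81 \left(- \frac{1}{122}\right) = - \frac{81}{122}$)
$\frac{o{\left(-275 \right)}}{Z{\left(310,-99 \right)}} = - \frac{81}{122 \sqrt{92 + 310}} = - \frac{81}{122 \sqrt{402}} = - \frac{81 \frac{\sqrt{402}}{402}}{122} = - \frac{27 \sqrt{402}}{16348}$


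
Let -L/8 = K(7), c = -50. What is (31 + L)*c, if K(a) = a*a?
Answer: 18050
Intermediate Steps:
K(a) = a²
L = -392 (L = -8*7² = -8*49 = -392)
(31 + L)*c = (31 - 392)*(-50) = -361*(-50) = 18050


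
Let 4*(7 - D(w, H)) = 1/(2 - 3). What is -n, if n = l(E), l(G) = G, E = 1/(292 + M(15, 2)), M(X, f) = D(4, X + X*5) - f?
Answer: -4/1189 ≈ -0.0033642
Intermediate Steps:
D(w, H) = 29/4 (D(w, H) = 7 - 1/(4*(2 - 3)) = 7 - ¼/(-1) = 7 - ¼*(-1) = 7 + ¼ = 29/4)
M(X, f) = 29/4 - f
E = 4/1189 (E = 1/(292 + (29/4 - 1*2)) = 1/(292 + (29/4 - 2)) = 1/(292 + 21/4) = 1/(1189/4) = 4/1189 ≈ 0.0033642)
n = 4/1189 ≈ 0.0033642
-n = -1*4/1189 = -4/1189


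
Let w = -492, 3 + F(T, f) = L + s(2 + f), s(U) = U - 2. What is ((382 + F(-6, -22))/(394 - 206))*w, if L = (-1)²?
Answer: -44034/47 ≈ -936.89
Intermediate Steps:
s(U) = -2 + U
L = 1
F(T, f) = -2 + f (F(T, f) = -3 + (1 + (-2 + (2 + f))) = -3 + (1 + f) = -2 + f)
((382 + F(-6, -22))/(394 - 206))*w = ((382 + (-2 - 22))/(394 - 206))*(-492) = ((382 - 24)/188)*(-492) = (358*(1/188))*(-492) = (179/94)*(-492) = -44034/47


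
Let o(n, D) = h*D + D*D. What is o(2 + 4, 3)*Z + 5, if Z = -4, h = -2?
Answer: -7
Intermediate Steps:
o(n, D) = D² - 2*D (o(n, D) = -2*D + D*D = -2*D + D² = D² - 2*D)
o(2 + 4, 3)*Z + 5 = (3*(-2 + 3))*(-4) + 5 = (3*1)*(-4) + 5 = 3*(-4) + 5 = -12 + 5 = -7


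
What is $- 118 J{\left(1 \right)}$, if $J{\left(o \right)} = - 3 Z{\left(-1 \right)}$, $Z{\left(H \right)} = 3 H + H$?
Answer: $-1416$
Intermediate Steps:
$Z{\left(H \right)} = 4 H$
$J{\left(o \right)} = 12$ ($J{\left(o \right)} = - 3 \cdot 4 \left(-1\right) = \left(-3\right) \left(-4\right) = 12$)
$- 118 J{\left(1 \right)} = \left(-118\right) 12 = -1416$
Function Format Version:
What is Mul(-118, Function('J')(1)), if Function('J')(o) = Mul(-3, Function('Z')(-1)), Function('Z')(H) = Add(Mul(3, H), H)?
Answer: -1416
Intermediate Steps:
Function('Z')(H) = Mul(4, H)
Function('J')(o) = 12 (Function('J')(o) = Mul(-3, Mul(4, -1)) = Mul(-3, -4) = 12)
Mul(-118, Function('J')(1)) = Mul(-118, 12) = -1416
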